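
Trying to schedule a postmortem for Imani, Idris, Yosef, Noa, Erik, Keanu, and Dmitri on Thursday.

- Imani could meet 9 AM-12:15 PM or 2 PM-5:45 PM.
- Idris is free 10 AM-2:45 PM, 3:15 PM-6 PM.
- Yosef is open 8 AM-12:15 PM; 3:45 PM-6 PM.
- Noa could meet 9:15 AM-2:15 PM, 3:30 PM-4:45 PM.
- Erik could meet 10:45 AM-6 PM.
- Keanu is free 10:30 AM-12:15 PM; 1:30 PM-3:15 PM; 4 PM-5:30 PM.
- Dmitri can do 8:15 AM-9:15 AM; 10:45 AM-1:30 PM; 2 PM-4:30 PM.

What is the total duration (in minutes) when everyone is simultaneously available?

120

Imani ∩ Idris: 10:00-12:15, 14:00-14:45, 15:15-17:45.
Imani ∩ Idris ∩ Yosef: 10:00-12:15, 15:45-17:45.
Imani ∩ Idris ∩ Yosef ∩ Noa: 10:00-12:15, 15:45-16:45.
Imani ∩ Idris ∩ Yosef ∩ Noa ∩ Erik: 10:45-12:15, 15:45-16:45.
Imani ∩ Idris ∩ Yosef ∩ Noa ∩ Erik ∩ Keanu: 10:45-12:15, 16:00-16:45.
Imani ∩ Idris ∩ Yosef ∩ Noa ∩ Erik ∩ Keanu ∩ Dmitri: 10:45-12:15, 16:00-16:30.
Summing the common windows: 90 + 30 = 120 minutes.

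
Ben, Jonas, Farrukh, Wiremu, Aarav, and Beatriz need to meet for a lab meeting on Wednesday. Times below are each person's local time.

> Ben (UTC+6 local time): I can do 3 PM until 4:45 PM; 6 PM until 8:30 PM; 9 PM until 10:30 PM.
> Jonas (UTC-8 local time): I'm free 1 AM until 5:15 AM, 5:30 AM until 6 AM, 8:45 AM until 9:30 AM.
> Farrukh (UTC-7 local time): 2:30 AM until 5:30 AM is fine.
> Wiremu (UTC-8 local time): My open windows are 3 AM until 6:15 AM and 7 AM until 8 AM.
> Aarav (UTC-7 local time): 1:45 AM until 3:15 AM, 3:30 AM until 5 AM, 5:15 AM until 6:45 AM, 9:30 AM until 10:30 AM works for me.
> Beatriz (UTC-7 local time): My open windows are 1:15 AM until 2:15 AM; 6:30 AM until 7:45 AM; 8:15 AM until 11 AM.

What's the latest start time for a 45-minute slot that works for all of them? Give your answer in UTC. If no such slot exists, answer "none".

Ben in UTC: 09:00-10:45, 12:00-14:30, 15:00-16:30 (subtract 6h to convert from UTC+6).
Jonas in UTC: 09:00-13:15, 13:30-14:00, 16:45-17:30 (add 8h to convert from UTC-8).
Farrukh in UTC: 09:30-12:30 (add 7h to convert from UTC-7).
Wiremu in UTC: 11:00-14:15, 15:00-16:00 (add 8h to convert from UTC-8).
Aarav in UTC: 08:45-10:15, 10:30-12:00, 12:15-13:45, 16:30-17:30 (add 7h to convert from UTC-7).
Beatriz in UTC: 08:15-09:15, 13:30-14:45, 15:15-18:00 (add 7h to convert from UTC-7).
Ben ∩ Jonas: 09:00-10:45, 12:00-13:15, 13:30-14:00.
Ben ∩ Jonas ∩ Farrukh: 09:30-10:45, 12:00-12:30.
Ben ∩ Jonas ∩ Farrukh ∩ Wiremu: 12:00-12:30.
Ben ∩ Jonas ∩ Farrukh ∩ Wiremu ∩ Aarav: 12:15-12:30.
Ben ∩ Jonas ∩ Farrukh ∩ Wiremu ∩ Aarav ∩ Beatriz: ∅.
There is no time when everyone is free.
No common window is at least 45 minutes long.

none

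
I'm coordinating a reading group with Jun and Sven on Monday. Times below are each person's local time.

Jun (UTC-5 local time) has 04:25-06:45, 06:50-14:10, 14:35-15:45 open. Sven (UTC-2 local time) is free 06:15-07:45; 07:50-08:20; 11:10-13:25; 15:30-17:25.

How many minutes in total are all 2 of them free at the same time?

Jun in UTC: 09:25-11:45, 11:50-19:10, 19:35-20:45 (add 5h to convert from UTC-5).
Sven in UTC: 08:15-09:45, 09:50-10:20, 13:10-15:25, 17:30-19:25 (add 2h to convert from UTC-2).
Jun ∩ Sven: 09:25-09:45, 09:50-10:20, 13:10-15:25, 17:30-19:10.
Those are the intersection windows.
Summing the common windows: 20 + 30 + 135 + 100 = 285 minutes.

285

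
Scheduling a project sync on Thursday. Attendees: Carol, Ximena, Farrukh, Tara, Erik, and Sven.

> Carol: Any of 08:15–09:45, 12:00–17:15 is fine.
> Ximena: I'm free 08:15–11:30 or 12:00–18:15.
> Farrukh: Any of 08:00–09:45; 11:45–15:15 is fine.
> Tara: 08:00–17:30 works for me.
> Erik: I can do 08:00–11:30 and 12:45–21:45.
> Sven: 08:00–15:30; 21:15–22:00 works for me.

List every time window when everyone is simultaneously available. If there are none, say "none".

08:15-09:45, 12:45-15:15

Carol ∩ Ximena: 08:15-09:45, 12:00-17:15.
Carol ∩ Ximena ∩ Farrukh: 08:15-09:45, 12:00-15:15.
Carol ∩ Ximena ∩ Farrukh ∩ Tara: 08:15-09:45, 12:00-15:15.
Carol ∩ Ximena ∩ Farrukh ∩ Tara ∩ Erik: 08:15-09:45, 12:45-15:15.
Carol ∩ Ximena ∩ Farrukh ∩ Tara ∩ Erik ∩ Sven: 08:15-09:45, 12:45-15:15.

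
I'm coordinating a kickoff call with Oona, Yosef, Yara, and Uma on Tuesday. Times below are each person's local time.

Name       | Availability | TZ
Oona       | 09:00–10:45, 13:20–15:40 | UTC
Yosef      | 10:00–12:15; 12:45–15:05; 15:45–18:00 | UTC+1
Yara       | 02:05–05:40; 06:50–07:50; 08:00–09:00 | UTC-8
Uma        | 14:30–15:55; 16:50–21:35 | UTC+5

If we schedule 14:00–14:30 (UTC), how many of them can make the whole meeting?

Oona in UTC: 09:00-10:45, 13:20-15:40.
Yosef in UTC: 09:00-11:15, 11:45-14:05, 14:45-17:00 (subtract 1h to convert from UTC+1).
Yara in UTC: 10:05-13:40, 14:50-15:50, 16:00-17:00 (add 8h to convert from UTC-8).
Uma in UTC: 09:30-10:55, 11:50-16:35 (subtract 5h to convert from UTC+5).
Oona and Uma can make the full 14:00-14:30 slot — that's 2.

2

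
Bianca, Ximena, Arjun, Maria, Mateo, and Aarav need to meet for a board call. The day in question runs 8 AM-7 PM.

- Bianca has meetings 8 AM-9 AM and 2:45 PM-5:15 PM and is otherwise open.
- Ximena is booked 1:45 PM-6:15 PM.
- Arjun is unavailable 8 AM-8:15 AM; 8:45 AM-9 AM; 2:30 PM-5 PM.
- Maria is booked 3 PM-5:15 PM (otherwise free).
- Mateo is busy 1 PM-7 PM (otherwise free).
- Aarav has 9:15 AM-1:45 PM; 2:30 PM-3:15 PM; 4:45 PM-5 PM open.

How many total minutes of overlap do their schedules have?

225

Bianca free: 09:00-14:45, 17:15-19:00 (invert busy blocks within the working day).
Ximena free: 08:00-13:45, 18:15-19:00 (invert busy blocks within the working day).
Arjun free: 08:15-08:45, 09:00-14:30, 17:00-19:00 (invert busy blocks within the working day).
Maria free: 08:00-15:00, 17:15-19:00 (invert busy blocks within the working day).
Mateo free: 08:00-13:00 (invert busy blocks within the working day).
Aarav free: 09:15-13:45, 14:30-15:15, 16:45-17:00.
Bianca ∩ Ximena: 09:00-13:45, 18:15-19:00.
Bianca ∩ Ximena ∩ Arjun: 09:00-13:45, 18:15-19:00.
Bianca ∩ Ximena ∩ Arjun ∩ Maria: 09:00-13:45, 18:15-19:00.
Bianca ∩ Ximena ∩ Arjun ∩ Maria ∩ Mateo: 09:00-13:00.
Bianca ∩ Ximena ∩ Arjun ∩ Maria ∩ Mateo ∩ Aarav: 09:15-13:00.
That's a single block of 225 minutes.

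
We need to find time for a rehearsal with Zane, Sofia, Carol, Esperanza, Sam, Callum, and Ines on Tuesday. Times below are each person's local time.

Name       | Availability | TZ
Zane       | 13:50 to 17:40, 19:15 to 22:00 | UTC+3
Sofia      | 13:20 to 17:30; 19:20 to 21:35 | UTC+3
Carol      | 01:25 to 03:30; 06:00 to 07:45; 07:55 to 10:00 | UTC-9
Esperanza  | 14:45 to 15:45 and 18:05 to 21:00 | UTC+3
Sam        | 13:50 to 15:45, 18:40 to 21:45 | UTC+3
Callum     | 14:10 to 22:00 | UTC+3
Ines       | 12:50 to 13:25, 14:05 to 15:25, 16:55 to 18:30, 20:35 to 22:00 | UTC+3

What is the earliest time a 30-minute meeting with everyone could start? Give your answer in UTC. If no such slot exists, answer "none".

11:45

Zane in UTC: 10:50-14:40, 16:15-19:00 (subtract 3h to convert from UTC+3).
Sofia in UTC: 10:20-14:30, 16:20-18:35 (subtract 3h to convert from UTC+3).
Carol in UTC: 10:25-12:30, 15:00-16:45, 16:55-19:00 (add 9h to convert from UTC-9).
Esperanza in UTC: 11:45-12:45, 15:05-18:00 (subtract 3h to convert from UTC+3).
Sam in UTC: 10:50-12:45, 15:40-18:45 (subtract 3h to convert from UTC+3).
Callum in UTC: 11:10-19:00 (subtract 3h to convert from UTC+3).
Ines in UTC: 09:50-10:25, 11:05-12:25, 13:55-15:30, 17:35-19:00 (subtract 3h to convert from UTC+3).
Zane ∩ Sofia: 10:50-14:30, 16:20-18:35.
Zane ∩ Sofia ∩ Carol: 10:50-12:30, 16:20-16:45, 16:55-18:35.
Zane ∩ Sofia ∩ Carol ∩ Esperanza: 11:45-12:30, 16:20-16:45, 16:55-18:00.
Zane ∩ Sofia ∩ Carol ∩ Esperanza ∩ Sam: 11:45-12:30, 16:20-16:45, 16:55-18:00.
Zane ∩ Sofia ∩ Carol ∩ Esperanza ∩ Sam ∩ Callum: 11:45-12:30, 16:20-16:45, 16:55-18:00.
Zane ∩ Sofia ∩ Carol ∩ Esperanza ∩ Sam ∩ Callum ∩ Ines: 11:45-12:25, 17:35-18:00.
The first common window of at least 30 minutes is 11:45-12:25, so the earliest start is 11:45.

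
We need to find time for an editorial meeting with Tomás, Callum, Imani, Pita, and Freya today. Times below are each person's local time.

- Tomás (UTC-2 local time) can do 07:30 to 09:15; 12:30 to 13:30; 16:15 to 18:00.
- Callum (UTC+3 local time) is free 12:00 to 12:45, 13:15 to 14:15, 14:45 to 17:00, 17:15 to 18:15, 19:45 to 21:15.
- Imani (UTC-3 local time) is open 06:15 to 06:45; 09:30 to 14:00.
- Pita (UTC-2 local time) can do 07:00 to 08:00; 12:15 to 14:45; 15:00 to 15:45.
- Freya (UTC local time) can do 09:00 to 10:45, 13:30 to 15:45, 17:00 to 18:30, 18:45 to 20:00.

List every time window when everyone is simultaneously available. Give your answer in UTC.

09:30-09:45, 14:30-15:15

Tomás in UTC: 09:30-11:15, 14:30-15:30, 18:15-20:00 (add 2h to convert from UTC-2).
Callum in UTC: 09:00-09:45, 10:15-11:15, 11:45-14:00, 14:15-15:15, 16:45-18:15 (subtract 3h to convert from UTC+3).
Imani in UTC: 09:15-09:45, 12:30-17:00 (add 3h to convert from UTC-3).
Pita in UTC: 09:00-10:00, 14:15-16:45, 17:00-17:45 (add 2h to convert from UTC-2).
Freya in UTC: 09:00-10:45, 13:30-15:45, 17:00-18:30, 18:45-20:00.
Tomás ∩ Callum: 09:30-09:45, 10:15-11:15, 14:30-15:15.
Tomás ∩ Callum ∩ Imani: 09:30-09:45, 14:30-15:15.
Tomás ∩ Callum ∩ Imani ∩ Pita: 09:30-09:45, 14:30-15:15.
Tomás ∩ Callum ∩ Imani ∩ Pita ∩ Freya: 09:30-09:45, 14:30-15:15.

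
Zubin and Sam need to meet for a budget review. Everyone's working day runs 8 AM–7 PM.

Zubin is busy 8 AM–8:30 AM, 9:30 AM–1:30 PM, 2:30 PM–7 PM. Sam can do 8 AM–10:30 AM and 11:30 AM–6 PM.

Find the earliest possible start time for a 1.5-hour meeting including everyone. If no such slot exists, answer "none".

Zubin free: 08:30-09:30, 13:30-14:30 (invert busy blocks within the working day).
Sam free: 08:00-10:30, 11:30-18:00.
Zubin ∩ Sam: 08:30-09:30, 13:30-14:30.
No common window is at least 90 minutes long.

none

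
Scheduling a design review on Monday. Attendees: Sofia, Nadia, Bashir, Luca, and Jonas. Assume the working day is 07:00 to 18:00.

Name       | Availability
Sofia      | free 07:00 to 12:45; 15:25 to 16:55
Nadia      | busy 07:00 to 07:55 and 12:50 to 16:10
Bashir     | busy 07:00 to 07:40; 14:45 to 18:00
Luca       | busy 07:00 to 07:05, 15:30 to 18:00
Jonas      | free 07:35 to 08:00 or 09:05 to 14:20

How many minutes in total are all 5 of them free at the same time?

Sofia free: 07:00-12:45, 15:25-16:55.
Nadia free: 07:55-12:50, 16:10-18:00 (invert busy blocks within the working day).
Bashir free: 07:40-14:45 (invert busy blocks within the working day).
Luca free: 07:05-15:30 (invert busy blocks within the working day).
Jonas free: 07:35-08:00, 09:05-14:20.
Sofia ∩ Nadia: 07:55-12:45, 16:10-16:55.
Sofia ∩ Nadia ∩ Bashir: 07:55-12:45.
Sofia ∩ Nadia ∩ Bashir ∩ Luca: 07:55-12:45.
Sofia ∩ Nadia ∩ Bashir ∩ Luca ∩ Jonas: 07:55-08:00, 09:05-12:45.
So the common availability across everyone is 07:55-08:00, 09:05-12:45.
Summing the common windows: 5 + 220 = 225 minutes.

225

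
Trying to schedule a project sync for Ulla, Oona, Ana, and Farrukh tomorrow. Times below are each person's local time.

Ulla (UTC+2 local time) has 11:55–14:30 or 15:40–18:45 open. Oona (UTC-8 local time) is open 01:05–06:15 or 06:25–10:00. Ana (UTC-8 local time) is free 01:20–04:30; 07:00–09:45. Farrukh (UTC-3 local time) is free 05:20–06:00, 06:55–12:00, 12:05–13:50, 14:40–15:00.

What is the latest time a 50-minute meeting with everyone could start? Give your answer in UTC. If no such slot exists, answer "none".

15:55

Ulla in UTC: 09:55-12:30, 13:40-16:45 (subtract 2h to convert from UTC+2).
Oona in UTC: 09:05-14:15, 14:25-18:00 (add 8h to convert from UTC-8).
Ana in UTC: 09:20-12:30, 15:00-17:45 (add 8h to convert from UTC-8).
Farrukh in UTC: 08:20-09:00, 09:55-15:00, 15:05-16:50, 17:40-18:00 (add 3h to convert from UTC-3).
Ulla ∩ Oona: 09:55-12:30, 13:40-14:15, 14:25-16:45.
Ulla ∩ Oona ∩ Ana: 09:55-12:30, 15:00-16:45.
Ulla ∩ Oona ∩ Ana ∩ Farrukh: 09:55-12:30, 15:05-16:45.
The last common window of at least 50 minutes is 15:05-16:45; a 50-minute meeting can start as late as 15:55 and still end by 16:45.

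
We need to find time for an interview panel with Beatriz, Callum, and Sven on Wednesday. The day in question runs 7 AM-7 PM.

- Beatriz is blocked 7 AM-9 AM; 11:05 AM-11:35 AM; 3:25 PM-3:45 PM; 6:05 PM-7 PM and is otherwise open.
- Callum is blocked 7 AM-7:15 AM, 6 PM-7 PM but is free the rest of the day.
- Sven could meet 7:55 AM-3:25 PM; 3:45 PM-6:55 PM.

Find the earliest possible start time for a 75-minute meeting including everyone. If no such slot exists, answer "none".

09:00

Beatriz free: 09:00-11:05, 11:35-15:25, 15:45-18:05 (invert busy blocks within the working day).
Callum free: 07:15-18:00 (invert busy blocks within the working day).
Sven free: 07:55-15:25, 15:45-18:55.
Beatriz ∩ Callum: 09:00-11:05, 11:35-15:25, 15:45-18:00.
Beatriz ∩ Callum ∩ Sven: 09:00-11:05, 11:35-15:25, 15:45-18:00.
The first common window of at least 75 minutes is 09:00-11:05, so the earliest start is 09:00.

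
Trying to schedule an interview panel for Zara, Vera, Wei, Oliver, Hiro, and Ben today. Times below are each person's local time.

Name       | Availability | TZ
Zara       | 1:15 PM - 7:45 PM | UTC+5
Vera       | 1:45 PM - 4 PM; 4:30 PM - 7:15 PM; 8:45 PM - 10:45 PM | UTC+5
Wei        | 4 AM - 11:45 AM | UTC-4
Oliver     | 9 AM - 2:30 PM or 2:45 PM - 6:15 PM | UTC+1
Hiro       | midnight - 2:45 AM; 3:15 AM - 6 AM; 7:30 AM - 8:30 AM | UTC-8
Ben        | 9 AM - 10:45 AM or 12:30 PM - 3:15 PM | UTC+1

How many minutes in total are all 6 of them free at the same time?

Zara in UTC: 08:15-14:45 (subtract 5h to convert from UTC+5).
Vera in UTC: 08:45-11:00, 11:30-14:15, 15:45-17:45 (subtract 5h to convert from UTC+5).
Wei in UTC: 08:00-15:45 (add 4h to convert from UTC-4).
Oliver in UTC: 08:00-13:30, 13:45-17:15 (subtract 1h to convert from UTC+1).
Hiro in UTC: 08:00-10:45, 11:15-14:00, 15:30-16:30 (add 8h to convert from UTC-8).
Ben in UTC: 08:00-09:45, 11:30-14:15 (subtract 1h to convert from UTC+1).
Zara ∩ Vera: 08:45-11:00, 11:30-14:15.
Zara ∩ Vera ∩ Wei: 08:45-11:00, 11:30-14:15.
Zara ∩ Vera ∩ Wei ∩ Oliver: 08:45-11:00, 11:30-13:30, 13:45-14:15.
Zara ∩ Vera ∩ Wei ∩ Oliver ∩ Hiro: 08:45-10:45, 11:30-13:30, 13:45-14:00.
Zara ∩ Vera ∩ Wei ∩ Oliver ∩ Hiro ∩ Ben: 08:45-09:45, 11:30-13:30, 13:45-14:00.
Summing the common windows: 60 + 120 + 15 = 195 minutes.

195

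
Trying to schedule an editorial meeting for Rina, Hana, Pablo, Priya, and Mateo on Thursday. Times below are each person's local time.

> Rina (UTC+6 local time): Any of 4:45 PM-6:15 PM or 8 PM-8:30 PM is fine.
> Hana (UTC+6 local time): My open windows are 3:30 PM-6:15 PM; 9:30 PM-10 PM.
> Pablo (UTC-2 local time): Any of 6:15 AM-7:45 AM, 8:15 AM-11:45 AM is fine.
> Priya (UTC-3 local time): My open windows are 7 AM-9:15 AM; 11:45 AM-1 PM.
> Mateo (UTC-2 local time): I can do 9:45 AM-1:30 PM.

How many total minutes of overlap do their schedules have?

Rina in UTC: 10:45-12:15, 14:00-14:30 (subtract 6h to convert from UTC+6).
Hana in UTC: 09:30-12:15, 15:30-16:00 (subtract 6h to convert from UTC+6).
Pablo in UTC: 08:15-09:45, 10:15-13:45 (add 2h to convert from UTC-2).
Priya in UTC: 10:00-12:15, 14:45-16:00 (add 3h to convert from UTC-3).
Mateo in UTC: 11:45-15:30 (add 2h to convert from UTC-2).
Rina ∩ Hana: 10:45-12:15.
Rina ∩ Hana ∩ Pablo: 10:45-12:15.
Rina ∩ Hana ∩ Pablo ∩ Priya: 10:45-12:15.
Rina ∩ Hana ∩ Pablo ∩ Priya ∩ Mateo: 11:45-12:15.
That's a single block of 30 minutes.

30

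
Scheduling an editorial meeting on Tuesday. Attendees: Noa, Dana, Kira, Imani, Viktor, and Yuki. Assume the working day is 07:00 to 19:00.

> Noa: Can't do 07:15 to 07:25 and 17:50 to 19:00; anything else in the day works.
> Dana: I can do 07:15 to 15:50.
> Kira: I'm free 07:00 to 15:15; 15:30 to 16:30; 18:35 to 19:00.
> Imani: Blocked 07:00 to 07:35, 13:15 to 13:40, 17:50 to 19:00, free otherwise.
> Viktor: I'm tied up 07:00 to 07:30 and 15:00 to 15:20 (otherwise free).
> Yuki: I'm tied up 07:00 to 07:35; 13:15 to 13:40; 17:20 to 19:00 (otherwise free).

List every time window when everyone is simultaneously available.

Noa free: 07:00-07:15, 07:25-17:50 (invert busy blocks within the working day).
Dana free: 07:15-15:50.
Kira free: 07:00-15:15, 15:30-16:30, 18:35-19:00.
Imani free: 07:35-13:15, 13:40-17:50 (invert busy blocks within the working day).
Viktor free: 07:30-15:00, 15:20-19:00 (invert busy blocks within the working day).
Yuki free: 07:35-13:15, 13:40-17:20 (invert busy blocks within the working day).
Noa ∩ Dana: 07:25-15:50.
Noa ∩ Dana ∩ Kira: 07:25-15:15, 15:30-15:50.
Noa ∩ Dana ∩ Kira ∩ Imani: 07:35-13:15, 13:40-15:15, 15:30-15:50.
Noa ∩ Dana ∩ Kira ∩ Imani ∩ Viktor: 07:35-13:15, 13:40-15:00, 15:30-15:50.
Noa ∩ Dana ∩ Kira ∩ Imani ∩ Viktor ∩ Yuki: 07:35-13:15, 13:40-15:00, 15:30-15:50.

07:35-13:15, 13:40-15:00, 15:30-15:50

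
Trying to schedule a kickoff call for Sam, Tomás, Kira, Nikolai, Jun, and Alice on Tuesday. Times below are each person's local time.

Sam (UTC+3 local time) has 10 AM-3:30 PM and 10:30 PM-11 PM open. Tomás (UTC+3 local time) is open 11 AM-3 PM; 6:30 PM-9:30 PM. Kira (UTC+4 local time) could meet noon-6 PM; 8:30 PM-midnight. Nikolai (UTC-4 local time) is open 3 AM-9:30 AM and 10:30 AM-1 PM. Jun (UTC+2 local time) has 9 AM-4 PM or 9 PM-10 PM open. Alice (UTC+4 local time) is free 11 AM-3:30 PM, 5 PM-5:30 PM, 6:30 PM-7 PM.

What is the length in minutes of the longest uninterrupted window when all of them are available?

Sam in UTC: 07:00-12:30, 19:30-20:00 (subtract 3h to convert from UTC+3).
Tomás in UTC: 08:00-12:00, 15:30-18:30 (subtract 3h to convert from UTC+3).
Kira in UTC: 08:00-14:00, 16:30-20:00 (subtract 4h to convert from UTC+4).
Nikolai in UTC: 07:00-13:30, 14:30-17:00 (add 4h to convert from UTC-4).
Jun in UTC: 07:00-14:00, 19:00-20:00 (subtract 2h to convert from UTC+2).
Alice in UTC: 07:00-11:30, 13:00-13:30, 14:30-15:00 (subtract 4h to convert from UTC+4).
Sam ∩ Tomás: 08:00-12:00.
Sam ∩ Tomás ∩ Kira: 08:00-12:00.
Sam ∩ Tomás ∩ Kira ∩ Nikolai: 08:00-12:00.
Sam ∩ Tomás ∩ Kira ∩ Nikolai ∩ Jun: 08:00-12:00.
Sam ∩ Tomás ∩ Kira ∩ Nikolai ∩ Jun ∩ Alice: 08:00-11:30.
Those are the intersection windows.
The longest is 08:00-11:30 at 210 minutes.

210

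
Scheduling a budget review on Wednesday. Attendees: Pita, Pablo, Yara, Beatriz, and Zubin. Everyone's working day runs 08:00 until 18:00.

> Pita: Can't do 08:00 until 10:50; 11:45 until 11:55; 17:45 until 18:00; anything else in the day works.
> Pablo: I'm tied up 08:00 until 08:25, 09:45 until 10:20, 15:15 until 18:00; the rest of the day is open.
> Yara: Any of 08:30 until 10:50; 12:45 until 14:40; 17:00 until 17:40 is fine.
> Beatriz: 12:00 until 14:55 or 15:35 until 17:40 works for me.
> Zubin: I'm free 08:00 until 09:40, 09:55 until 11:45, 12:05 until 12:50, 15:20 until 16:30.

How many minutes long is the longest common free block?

Pita free: 10:50-11:45, 11:55-17:45 (invert busy blocks within the working day).
Pablo free: 08:25-09:45, 10:20-15:15 (invert busy blocks within the working day).
Yara free: 08:30-10:50, 12:45-14:40, 17:00-17:40.
Beatriz free: 12:00-14:55, 15:35-17:40.
Zubin free: 08:00-09:40, 09:55-11:45, 12:05-12:50, 15:20-16:30.
Pita ∩ Pablo: 10:50-11:45, 11:55-15:15.
Pita ∩ Pablo ∩ Yara: 12:45-14:40.
Pita ∩ Pablo ∩ Yara ∩ Beatriz: 12:45-14:40.
Pita ∩ Pablo ∩ Yara ∩ Beatriz ∩ Zubin: 12:45-12:50.
So the common availability across everyone is 12:45-12:50.
The longest is 12:45-12:50 at 5 minutes.

5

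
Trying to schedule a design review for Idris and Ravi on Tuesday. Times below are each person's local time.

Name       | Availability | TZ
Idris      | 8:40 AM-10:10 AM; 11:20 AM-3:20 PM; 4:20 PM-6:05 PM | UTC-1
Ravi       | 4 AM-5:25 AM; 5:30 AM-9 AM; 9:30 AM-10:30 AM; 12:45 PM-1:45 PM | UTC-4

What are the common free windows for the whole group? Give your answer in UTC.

09:40-11:10, 12:20-13:00, 13:30-14:30, 17:20-17:45

Idris in UTC: 09:40-11:10, 12:20-16:20, 17:20-19:05 (add 1h to convert from UTC-1).
Ravi in UTC: 08:00-09:25, 09:30-13:00, 13:30-14:30, 16:45-17:45 (add 4h to convert from UTC-4).
Idris ∩ Ravi: 09:40-11:10, 12:20-13:00, 13:30-14:30, 17:20-17:45.
Those are the intersection windows.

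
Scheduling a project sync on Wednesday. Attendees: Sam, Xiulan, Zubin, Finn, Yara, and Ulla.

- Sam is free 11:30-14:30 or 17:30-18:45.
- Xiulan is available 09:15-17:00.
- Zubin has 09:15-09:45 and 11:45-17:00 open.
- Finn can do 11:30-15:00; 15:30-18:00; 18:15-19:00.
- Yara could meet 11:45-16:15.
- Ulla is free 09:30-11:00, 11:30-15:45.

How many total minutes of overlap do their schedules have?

165

Sam ∩ Xiulan: 11:30-14:30.
Sam ∩ Xiulan ∩ Zubin: 11:45-14:30.
Sam ∩ Xiulan ∩ Zubin ∩ Finn: 11:45-14:30.
Sam ∩ Xiulan ∩ Zubin ∩ Finn ∩ Yara: 11:45-14:30.
Sam ∩ Xiulan ∩ Zubin ∩ Finn ∩ Yara ∩ Ulla: 11:45-14:30.
So the common availability across everyone is 11:45-14:30.
That's a single block of 165 minutes.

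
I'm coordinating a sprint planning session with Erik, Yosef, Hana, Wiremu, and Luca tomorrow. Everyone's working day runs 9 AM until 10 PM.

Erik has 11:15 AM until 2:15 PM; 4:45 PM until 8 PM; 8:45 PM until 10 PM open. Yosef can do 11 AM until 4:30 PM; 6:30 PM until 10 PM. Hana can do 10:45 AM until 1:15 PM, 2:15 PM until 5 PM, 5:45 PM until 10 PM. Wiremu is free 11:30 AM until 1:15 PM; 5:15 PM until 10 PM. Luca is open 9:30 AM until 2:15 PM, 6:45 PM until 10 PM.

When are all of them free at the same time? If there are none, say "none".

11:30-13:15, 18:45-20:00, 20:45-22:00

Erik ∩ Yosef: 11:15-14:15, 18:30-20:00, 20:45-22:00.
Erik ∩ Yosef ∩ Hana: 11:15-13:15, 18:30-20:00, 20:45-22:00.
Erik ∩ Yosef ∩ Hana ∩ Wiremu: 11:30-13:15, 18:30-20:00, 20:45-22:00.
Erik ∩ Yosef ∩ Hana ∩ Wiremu ∩ Luca: 11:30-13:15, 18:45-20:00, 20:45-22:00.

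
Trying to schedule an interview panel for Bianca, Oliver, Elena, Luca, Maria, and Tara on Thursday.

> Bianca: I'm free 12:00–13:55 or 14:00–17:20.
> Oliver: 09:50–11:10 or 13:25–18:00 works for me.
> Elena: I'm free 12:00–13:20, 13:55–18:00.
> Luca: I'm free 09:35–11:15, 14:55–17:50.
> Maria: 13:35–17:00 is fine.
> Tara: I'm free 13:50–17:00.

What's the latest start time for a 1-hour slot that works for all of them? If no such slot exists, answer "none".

16:00

Bianca ∩ Oliver: 13:25-13:55, 14:00-17:20.
Bianca ∩ Oliver ∩ Elena: 14:00-17:20.
Bianca ∩ Oliver ∩ Elena ∩ Luca: 14:55-17:20.
Bianca ∩ Oliver ∩ Elena ∩ Luca ∩ Maria: 14:55-17:00.
Bianca ∩ Oliver ∩ Elena ∩ Luca ∩ Maria ∩ Tara: 14:55-17:00.
Those are the intersection windows.
The last common window of at least 60 minutes is 14:55-17:00; a 60-minute meeting can start as late as 16:00 and still end by 17:00.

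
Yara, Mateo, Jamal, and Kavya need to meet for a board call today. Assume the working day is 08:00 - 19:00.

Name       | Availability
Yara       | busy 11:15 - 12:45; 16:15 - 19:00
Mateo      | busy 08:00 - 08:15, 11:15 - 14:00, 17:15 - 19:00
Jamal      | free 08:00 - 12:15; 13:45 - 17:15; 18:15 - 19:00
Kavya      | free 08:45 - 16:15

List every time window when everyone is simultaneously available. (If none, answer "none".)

08:45-11:15, 14:00-16:15

Yara free: 08:00-11:15, 12:45-16:15 (invert busy blocks within the working day).
Mateo free: 08:15-11:15, 14:00-17:15 (invert busy blocks within the working day).
Jamal free: 08:00-12:15, 13:45-17:15, 18:15-19:00.
Kavya free: 08:45-16:15.
Yara ∩ Mateo: 08:15-11:15, 14:00-16:15.
Yara ∩ Mateo ∩ Jamal: 08:15-11:15, 14:00-16:15.
Yara ∩ Mateo ∩ Jamal ∩ Kavya: 08:45-11:15, 14:00-16:15.
Those are the intersection windows.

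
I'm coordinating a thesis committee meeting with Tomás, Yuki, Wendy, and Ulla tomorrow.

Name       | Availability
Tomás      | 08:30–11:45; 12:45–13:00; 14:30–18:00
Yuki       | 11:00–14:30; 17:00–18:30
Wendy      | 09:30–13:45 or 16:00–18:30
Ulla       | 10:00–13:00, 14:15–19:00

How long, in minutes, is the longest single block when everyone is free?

60

Tomás ∩ Yuki: 11:00-11:45, 12:45-13:00, 17:00-18:00.
Tomás ∩ Yuki ∩ Wendy: 11:00-11:45, 12:45-13:00, 17:00-18:00.
Tomás ∩ Yuki ∩ Wendy ∩ Ulla: 11:00-11:45, 12:45-13:00, 17:00-18:00.
The longest is 17:00-18:00 at 60 minutes.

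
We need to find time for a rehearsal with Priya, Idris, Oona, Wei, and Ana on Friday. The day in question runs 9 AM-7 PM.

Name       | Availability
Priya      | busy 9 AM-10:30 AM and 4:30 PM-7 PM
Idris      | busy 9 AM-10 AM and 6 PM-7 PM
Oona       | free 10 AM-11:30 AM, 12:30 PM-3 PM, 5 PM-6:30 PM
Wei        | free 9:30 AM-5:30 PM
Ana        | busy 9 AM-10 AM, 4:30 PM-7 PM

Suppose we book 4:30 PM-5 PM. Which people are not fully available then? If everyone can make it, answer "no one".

Ana, Oona, Priya

Priya free: 10:30-16:30 (invert busy blocks within the working day).
Idris free: 10:00-18:00 (invert busy blocks within the working day).
Oona free: 10:00-11:30, 12:30-15:00, 17:00-18:30.
Wei free: 09:30-17:30.
Ana free: 10:00-16:30 (invert busy blocks within the working day).
Priya: not fully free for 16:30-17:00. Idris: free for 16:30-17:00. Oona: not fully free for 16:30-17:00. Wei: free for 16:30-17:00. Ana: not fully free for 16:30-17:00.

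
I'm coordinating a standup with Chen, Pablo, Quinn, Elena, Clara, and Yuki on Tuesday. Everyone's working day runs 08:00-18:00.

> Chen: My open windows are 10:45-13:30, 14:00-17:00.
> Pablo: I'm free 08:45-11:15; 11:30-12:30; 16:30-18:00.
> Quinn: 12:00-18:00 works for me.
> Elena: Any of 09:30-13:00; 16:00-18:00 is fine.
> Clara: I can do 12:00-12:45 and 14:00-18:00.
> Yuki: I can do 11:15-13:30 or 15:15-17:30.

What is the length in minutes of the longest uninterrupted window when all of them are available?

Chen ∩ Pablo: 10:45-11:15, 11:30-12:30, 16:30-17:00.
Chen ∩ Pablo ∩ Quinn: 12:00-12:30, 16:30-17:00.
Chen ∩ Pablo ∩ Quinn ∩ Elena: 12:00-12:30, 16:30-17:00.
Chen ∩ Pablo ∩ Quinn ∩ Elena ∩ Clara: 12:00-12:30, 16:30-17:00.
Chen ∩ Pablo ∩ Quinn ∩ Elena ∩ Clara ∩ Yuki: 12:00-12:30, 16:30-17:00.
So the common availability across everyone is 12:00-12:30, 16:30-17:00.
The longest is 12:00-12:30 at 30 minutes.

30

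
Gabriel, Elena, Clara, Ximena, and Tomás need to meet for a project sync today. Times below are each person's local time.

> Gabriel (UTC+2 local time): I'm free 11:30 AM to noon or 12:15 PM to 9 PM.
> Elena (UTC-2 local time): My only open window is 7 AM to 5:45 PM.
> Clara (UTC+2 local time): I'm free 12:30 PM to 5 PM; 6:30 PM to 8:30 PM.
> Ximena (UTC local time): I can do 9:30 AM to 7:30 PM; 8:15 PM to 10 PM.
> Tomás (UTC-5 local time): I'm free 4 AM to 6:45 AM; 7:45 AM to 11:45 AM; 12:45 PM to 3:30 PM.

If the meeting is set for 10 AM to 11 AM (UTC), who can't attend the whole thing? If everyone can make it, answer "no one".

Gabriel in UTC: 09:30-10:00, 10:15-19:00 (subtract 2h to convert from UTC+2).
Elena in UTC: 09:00-19:45 (add 2h to convert from UTC-2).
Clara in UTC: 10:30-15:00, 16:30-18:30 (subtract 2h to convert from UTC+2).
Ximena in UTC: 09:30-19:30, 20:15-22:00.
Tomás in UTC: 09:00-11:45, 12:45-16:45, 17:45-20:30 (add 5h to convert from UTC-5).
Gabriel: not fully free for 10:00-11:00. Elena: free for 10:00-11:00. Clara: not fully free for 10:00-11:00. Ximena: free for 10:00-11:00. Tomás: free for 10:00-11:00.

Clara, Gabriel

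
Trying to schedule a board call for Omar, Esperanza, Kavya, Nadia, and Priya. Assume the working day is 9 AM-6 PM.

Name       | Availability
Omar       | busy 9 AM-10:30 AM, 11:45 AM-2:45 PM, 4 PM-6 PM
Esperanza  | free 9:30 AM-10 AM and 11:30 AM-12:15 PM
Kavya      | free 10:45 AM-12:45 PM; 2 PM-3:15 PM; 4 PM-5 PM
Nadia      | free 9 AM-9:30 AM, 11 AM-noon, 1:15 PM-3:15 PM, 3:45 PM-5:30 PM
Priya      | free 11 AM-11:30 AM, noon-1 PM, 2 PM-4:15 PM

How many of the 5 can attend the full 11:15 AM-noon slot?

Omar free: 10:30-11:45, 14:45-16:00 (invert busy blocks within the working day).
Esperanza free: 09:30-10:00, 11:30-12:15.
Kavya free: 10:45-12:45, 14:00-15:15, 16:00-17:00.
Nadia free: 09:00-09:30, 11:00-12:00, 13:15-15:15, 15:45-17:30.
Priya free: 11:00-11:30, 12:00-13:00, 14:00-16:15.
Kavya and Nadia can make the full 11:15-12:00 slot — that's 2.

2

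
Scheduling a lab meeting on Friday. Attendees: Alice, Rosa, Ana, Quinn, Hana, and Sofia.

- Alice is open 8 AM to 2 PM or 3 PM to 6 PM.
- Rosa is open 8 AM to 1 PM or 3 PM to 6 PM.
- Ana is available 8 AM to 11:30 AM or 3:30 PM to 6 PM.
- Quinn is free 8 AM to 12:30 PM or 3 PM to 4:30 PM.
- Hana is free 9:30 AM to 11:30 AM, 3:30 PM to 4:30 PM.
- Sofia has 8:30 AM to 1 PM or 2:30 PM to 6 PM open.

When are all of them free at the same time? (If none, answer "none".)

09:30-11:30, 15:30-16:30

Alice ∩ Rosa: 08:00-13:00, 15:00-18:00.
Alice ∩ Rosa ∩ Ana: 08:00-11:30, 15:30-18:00.
Alice ∩ Rosa ∩ Ana ∩ Quinn: 08:00-11:30, 15:30-16:30.
Alice ∩ Rosa ∩ Ana ∩ Quinn ∩ Hana: 09:30-11:30, 15:30-16:30.
Alice ∩ Rosa ∩ Ana ∩ Quinn ∩ Hana ∩ Sofia: 09:30-11:30, 15:30-16:30.
So the common availability across everyone is 09:30-11:30, 15:30-16:30.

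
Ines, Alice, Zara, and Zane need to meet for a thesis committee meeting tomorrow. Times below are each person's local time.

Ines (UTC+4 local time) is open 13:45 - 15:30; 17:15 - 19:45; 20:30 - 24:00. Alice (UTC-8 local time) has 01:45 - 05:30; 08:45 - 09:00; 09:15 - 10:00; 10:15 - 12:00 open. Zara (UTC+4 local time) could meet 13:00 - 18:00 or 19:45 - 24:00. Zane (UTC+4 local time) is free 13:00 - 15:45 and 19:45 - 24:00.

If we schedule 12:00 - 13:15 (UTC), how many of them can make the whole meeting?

Ines in UTC: 09:45-11:30, 13:15-15:45, 16:30-20:00 (subtract 4h to convert from UTC+4).
Alice in UTC: 09:45-13:30, 16:45-17:00, 17:15-18:00, 18:15-20:00 (add 8h to convert from UTC-8).
Zara in UTC: 09:00-14:00, 15:45-20:00 (subtract 4h to convert from UTC+4).
Zane in UTC: 09:00-11:45, 15:45-20:00 (subtract 4h to convert from UTC+4).
Alice and Zara can make the full 12:00-13:15 slot — that's 2.

2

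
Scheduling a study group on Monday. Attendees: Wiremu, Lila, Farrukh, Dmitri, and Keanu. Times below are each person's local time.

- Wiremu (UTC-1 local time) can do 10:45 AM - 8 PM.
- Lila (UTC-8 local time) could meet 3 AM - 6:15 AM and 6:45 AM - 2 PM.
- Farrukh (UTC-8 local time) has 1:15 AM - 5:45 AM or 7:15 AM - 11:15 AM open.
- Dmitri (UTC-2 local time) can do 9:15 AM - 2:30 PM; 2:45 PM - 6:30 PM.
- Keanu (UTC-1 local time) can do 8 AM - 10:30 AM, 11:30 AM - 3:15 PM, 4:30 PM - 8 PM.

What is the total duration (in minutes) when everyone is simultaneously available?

240

Wiremu in UTC: 11:45-21:00 (add 1h to convert from UTC-1).
Lila in UTC: 11:00-14:15, 14:45-22:00 (add 8h to convert from UTC-8).
Farrukh in UTC: 09:15-13:45, 15:15-19:15 (add 8h to convert from UTC-8).
Dmitri in UTC: 11:15-16:30, 16:45-20:30 (add 2h to convert from UTC-2).
Keanu in UTC: 09:00-11:30, 12:30-16:15, 17:30-21:00 (add 1h to convert from UTC-1).
Wiremu ∩ Lila: 11:45-14:15, 14:45-21:00.
Wiremu ∩ Lila ∩ Farrukh: 11:45-13:45, 15:15-19:15.
Wiremu ∩ Lila ∩ Farrukh ∩ Dmitri: 11:45-13:45, 15:15-16:30, 16:45-19:15.
Wiremu ∩ Lila ∩ Farrukh ∩ Dmitri ∩ Keanu: 12:30-13:45, 15:15-16:15, 17:30-19:15.
Summing the common windows: 75 + 60 + 105 = 240 minutes.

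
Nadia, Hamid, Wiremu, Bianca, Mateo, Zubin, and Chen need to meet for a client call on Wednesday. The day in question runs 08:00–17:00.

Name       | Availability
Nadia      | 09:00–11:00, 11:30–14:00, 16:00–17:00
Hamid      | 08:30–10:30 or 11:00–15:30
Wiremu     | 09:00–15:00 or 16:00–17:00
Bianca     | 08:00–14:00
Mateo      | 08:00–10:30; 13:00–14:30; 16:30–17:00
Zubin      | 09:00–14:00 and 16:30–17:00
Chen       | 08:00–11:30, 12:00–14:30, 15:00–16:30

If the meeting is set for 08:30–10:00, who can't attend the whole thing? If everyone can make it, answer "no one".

Nadia, Wiremu, Zubin

Nadia: not fully free for 08:30-10:00. Hamid: free for 08:30-10:00. Wiremu: not fully free for 08:30-10:00. Bianca: free for 08:30-10:00. Mateo: free for 08:30-10:00. Zubin: not fully free for 08:30-10:00. Chen: free for 08:30-10:00.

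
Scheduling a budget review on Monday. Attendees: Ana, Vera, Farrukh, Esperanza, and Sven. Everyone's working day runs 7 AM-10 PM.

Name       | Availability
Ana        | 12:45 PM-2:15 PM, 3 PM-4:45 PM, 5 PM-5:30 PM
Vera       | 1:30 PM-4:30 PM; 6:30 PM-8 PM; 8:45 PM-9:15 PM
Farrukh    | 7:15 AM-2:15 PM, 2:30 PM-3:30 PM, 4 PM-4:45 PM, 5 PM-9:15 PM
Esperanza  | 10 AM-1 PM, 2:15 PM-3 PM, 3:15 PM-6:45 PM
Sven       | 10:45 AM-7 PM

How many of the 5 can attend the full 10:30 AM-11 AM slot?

2

Farrukh and Esperanza can make the full 10:30-11:00 slot — that's 2.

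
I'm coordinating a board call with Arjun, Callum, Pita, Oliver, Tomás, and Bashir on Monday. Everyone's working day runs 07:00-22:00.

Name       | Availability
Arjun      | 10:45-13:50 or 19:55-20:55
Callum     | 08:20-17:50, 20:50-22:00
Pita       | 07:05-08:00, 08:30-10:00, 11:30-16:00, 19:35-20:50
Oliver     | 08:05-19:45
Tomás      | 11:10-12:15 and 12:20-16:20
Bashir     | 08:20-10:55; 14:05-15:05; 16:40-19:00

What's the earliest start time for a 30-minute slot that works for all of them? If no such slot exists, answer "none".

none

Arjun ∩ Callum: 10:45-13:50, 20:50-20:55.
Arjun ∩ Callum ∩ Pita: 11:30-13:50.
Arjun ∩ Callum ∩ Pita ∩ Oliver: 11:30-13:50.
Arjun ∩ Callum ∩ Pita ∩ Oliver ∩ Tomás: 11:30-12:15, 12:20-13:50.
Arjun ∩ Callum ∩ Pita ∩ Oliver ∩ Tomás ∩ Bashir: ∅.
There is no time when everyone is free.
No common window is at least 30 minutes long.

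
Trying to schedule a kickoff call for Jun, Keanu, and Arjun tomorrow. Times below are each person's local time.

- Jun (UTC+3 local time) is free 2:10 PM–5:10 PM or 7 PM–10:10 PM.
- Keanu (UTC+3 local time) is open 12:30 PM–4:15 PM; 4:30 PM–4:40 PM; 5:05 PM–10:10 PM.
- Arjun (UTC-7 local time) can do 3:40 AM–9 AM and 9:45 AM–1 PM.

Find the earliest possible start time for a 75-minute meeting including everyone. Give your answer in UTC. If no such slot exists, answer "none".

Jun in UTC: 11:10-14:10, 16:00-19:10 (subtract 3h to convert from UTC+3).
Keanu in UTC: 09:30-13:15, 13:30-13:40, 14:05-19:10 (subtract 3h to convert from UTC+3).
Arjun in UTC: 10:40-16:00, 16:45-20:00 (add 7h to convert from UTC-7).
Jun ∩ Keanu: 11:10-13:15, 13:30-13:40, 14:05-14:10, 16:00-19:10.
Jun ∩ Keanu ∩ Arjun: 11:10-13:15, 13:30-13:40, 14:05-14:10, 16:45-19:10.
Those are the intersection windows.
The first common window of at least 75 minutes is 11:10-13:15, so the earliest start is 11:10.

11:10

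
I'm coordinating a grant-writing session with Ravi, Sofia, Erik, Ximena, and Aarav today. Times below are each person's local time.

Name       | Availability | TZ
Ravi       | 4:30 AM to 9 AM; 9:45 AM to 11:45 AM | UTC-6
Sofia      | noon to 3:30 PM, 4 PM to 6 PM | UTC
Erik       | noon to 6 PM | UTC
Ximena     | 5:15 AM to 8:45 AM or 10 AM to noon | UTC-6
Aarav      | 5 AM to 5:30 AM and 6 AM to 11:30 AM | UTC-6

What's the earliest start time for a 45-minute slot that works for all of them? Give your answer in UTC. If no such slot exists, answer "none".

Ravi in UTC: 10:30-15:00, 15:45-17:45 (add 6h to convert from UTC-6).
Sofia in UTC: 12:00-15:30, 16:00-18:00.
Erik in UTC: 12:00-18:00.
Ximena in UTC: 11:15-14:45, 16:00-18:00 (add 6h to convert from UTC-6).
Aarav in UTC: 11:00-11:30, 12:00-17:30 (add 6h to convert from UTC-6).
Ravi ∩ Sofia: 12:00-15:00, 16:00-17:45.
Ravi ∩ Sofia ∩ Erik: 12:00-15:00, 16:00-17:45.
Ravi ∩ Sofia ∩ Erik ∩ Ximena: 12:00-14:45, 16:00-17:45.
Ravi ∩ Sofia ∩ Erik ∩ Ximena ∩ Aarav: 12:00-14:45, 16:00-17:30.
Those are the intersection windows.
The first common window of at least 45 minutes is 12:00-14:45, so the earliest start is 12:00.

12:00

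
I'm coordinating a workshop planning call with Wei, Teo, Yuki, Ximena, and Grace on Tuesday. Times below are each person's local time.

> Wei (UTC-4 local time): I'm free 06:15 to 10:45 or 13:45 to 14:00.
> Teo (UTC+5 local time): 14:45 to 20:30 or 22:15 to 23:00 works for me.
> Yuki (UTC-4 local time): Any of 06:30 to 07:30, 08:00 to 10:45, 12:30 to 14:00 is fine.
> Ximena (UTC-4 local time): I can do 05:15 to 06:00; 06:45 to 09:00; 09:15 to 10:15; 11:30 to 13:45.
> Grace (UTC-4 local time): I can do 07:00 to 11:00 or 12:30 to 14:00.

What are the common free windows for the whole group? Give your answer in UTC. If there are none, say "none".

11:00-11:30, 12:00-13:00, 13:15-14:15

Wei in UTC: 10:15-14:45, 17:45-18:00 (add 4h to convert from UTC-4).
Teo in UTC: 09:45-15:30, 17:15-18:00 (subtract 5h to convert from UTC+5).
Yuki in UTC: 10:30-11:30, 12:00-14:45, 16:30-18:00 (add 4h to convert from UTC-4).
Ximena in UTC: 09:15-10:00, 10:45-13:00, 13:15-14:15, 15:30-17:45 (add 4h to convert from UTC-4).
Grace in UTC: 11:00-15:00, 16:30-18:00 (add 4h to convert from UTC-4).
Wei ∩ Teo: 10:15-14:45, 17:45-18:00.
Wei ∩ Teo ∩ Yuki: 10:30-11:30, 12:00-14:45, 17:45-18:00.
Wei ∩ Teo ∩ Yuki ∩ Ximena: 10:45-11:30, 12:00-13:00, 13:15-14:15.
Wei ∩ Teo ∩ Yuki ∩ Ximena ∩ Grace: 11:00-11:30, 12:00-13:00, 13:15-14:15.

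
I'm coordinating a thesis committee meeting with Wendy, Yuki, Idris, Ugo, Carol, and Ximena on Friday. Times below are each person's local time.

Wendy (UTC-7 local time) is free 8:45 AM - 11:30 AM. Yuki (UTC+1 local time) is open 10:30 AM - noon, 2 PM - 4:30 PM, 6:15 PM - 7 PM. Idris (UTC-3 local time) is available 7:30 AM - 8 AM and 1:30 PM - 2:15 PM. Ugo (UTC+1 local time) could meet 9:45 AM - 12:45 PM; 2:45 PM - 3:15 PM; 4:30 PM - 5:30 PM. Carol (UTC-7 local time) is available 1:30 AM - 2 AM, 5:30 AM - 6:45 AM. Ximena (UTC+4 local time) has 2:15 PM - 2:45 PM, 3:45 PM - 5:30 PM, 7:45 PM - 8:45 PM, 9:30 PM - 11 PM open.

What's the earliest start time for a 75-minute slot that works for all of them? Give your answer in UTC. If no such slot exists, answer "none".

Wendy in UTC: 15:45-18:30 (add 7h to convert from UTC-7).
Yuki in UTC: 09:30-11:00, 13:00-15:30, 17:15-18:00 (subtract 1h to convert from UTC+1).
Idris in UTC: 10:30-11:00, 16:30-17:15 (add 3h to convert from UTC-3).
Ugo in UTC: 08:45-11:45, 13:45-14:15, 15:30-16:30 (subtract 1h to convert from UTC+1).
Carol in UTC: 08:30-09:00, 12:30-13:45 (add 7h to convert from UTC-7).
Ximena in UTC: 10:15-10:45, 11:45-13:30, 15:45-16:45, 17:30-19:00 (subtract 4h to convert from UTC+4).
Wendy ∩ Yuki: 17:15-18:00.
Wendy ∩ Yuki ∩ Idris: ∅.
Wendy ∩ Yuki ∩ Idris ∩ Ugo: ∅.
Wendy ∩ Yuki ∩ Idris ∩ Ugo ∩ Carol: ∅.
Wendy ∩ Yuki ∩ Idris ∩ Ugo ∩ Carol ∩ Ximena: ∅.
There is no time when everyone is free.
No common window is at least 75 minutes long.

none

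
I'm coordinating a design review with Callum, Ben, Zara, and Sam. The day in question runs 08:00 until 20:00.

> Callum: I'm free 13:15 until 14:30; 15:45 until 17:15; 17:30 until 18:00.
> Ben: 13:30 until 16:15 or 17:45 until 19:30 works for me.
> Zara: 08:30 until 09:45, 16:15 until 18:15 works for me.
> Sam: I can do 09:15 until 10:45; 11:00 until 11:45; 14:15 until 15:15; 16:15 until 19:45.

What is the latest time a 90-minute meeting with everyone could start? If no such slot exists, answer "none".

none

Callum ∩ Ben: 13:30-14:30, 15:45-16:15, 17:45-18:00.
Callum ∩ Ben ∩ Zara: 17:45-18:00.
Callum ∩ Ben ∩ Zara ∩ Sam: 17:45-18:00.
Those are the intersection windows.
No common window is at least 90 minutes long.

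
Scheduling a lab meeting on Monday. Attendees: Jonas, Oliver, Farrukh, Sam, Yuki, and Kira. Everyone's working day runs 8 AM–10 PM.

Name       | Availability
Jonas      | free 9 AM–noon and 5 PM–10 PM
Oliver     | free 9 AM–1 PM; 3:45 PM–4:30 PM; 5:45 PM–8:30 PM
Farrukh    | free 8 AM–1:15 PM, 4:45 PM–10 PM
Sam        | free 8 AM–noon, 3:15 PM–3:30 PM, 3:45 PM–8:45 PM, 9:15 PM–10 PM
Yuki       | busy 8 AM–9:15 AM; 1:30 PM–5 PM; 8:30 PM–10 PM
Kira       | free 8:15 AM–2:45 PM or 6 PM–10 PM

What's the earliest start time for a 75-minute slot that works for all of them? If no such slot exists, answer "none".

09:15

Jonas free: 09:00-12:00, 17:00-22:00.
Oliver free: 09:00-13:00, 15:45-16:30, 17:45-20:30.
Farrukh free: 08:00-13:15, 16:45-22:00.
Sam free: 08:00-12:00, 15:15-15:30, 15:45-20:45, 21:15-22:00.
Yuki free: 09:15-13:30, 17:00-20:30 (invert busy blocks within the working day).
Kira free: 08:15-14:45, 18:00-22:00.
Jonas ∩ Oliver: 09:00-12:00, 17:45-20:30.
Jonas ∩ Oliver ∩ Farrukh: 09:00-12:00, 17:45-20:30.
Jonas ∩ Oliver ∩ Farrukh ∩ Sam: 09:00-12:00, 17:45-20:30.
Jonas ∩ Oliver ∩ Farrukh ∩ Sam ∩ Yuki: 09:15-12:00, 17:45-20:30.
Jonas ∩ Oliver ∩ Farrukh ∩ Sam ∩ Yuki ∩ Kira: 09:15-12:00, 18:00-20:30.
The first common window of at least 75 minutes is 09:15-12:00, so the earliest start is 09:15.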